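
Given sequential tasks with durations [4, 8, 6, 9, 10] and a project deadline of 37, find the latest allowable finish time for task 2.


LF(activity 2) = deadline - sum of successor durations
Successors: activities 3 through 5 with durations [6, 9, 10]
Sum of successor durations = 25
LF = 37 - 25 = 12

12


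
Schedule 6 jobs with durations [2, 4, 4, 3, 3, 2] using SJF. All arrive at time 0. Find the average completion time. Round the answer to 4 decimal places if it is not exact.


SJF order (ascending): [2, 2, 3, 3, 4, 4]
Completion times:
  Job 1: burst=2, C=2
  Job 2: burst=2, C=4
  Job 3: burst=3, C=7
  Job 4: burst=3, C=10
  Job 5: burst=4, C=14
  Job 6: burst=4, C=18
Average completion = 55/6 = 9.1667

9.1667


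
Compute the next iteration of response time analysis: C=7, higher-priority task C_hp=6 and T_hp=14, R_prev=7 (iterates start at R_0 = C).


R_next = C + ceil(R_prev / T_hp) * C_hp
ceil(7 / 14) = ceil(0.5) = 1
Interference = 1 * 6 = 6
R_next = 7 + 6 = 13

13


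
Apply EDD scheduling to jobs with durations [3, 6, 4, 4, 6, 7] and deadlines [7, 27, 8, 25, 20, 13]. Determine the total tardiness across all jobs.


Sort by due date (EDD order): [(3, 7), (4, 8), (7, 13), (6, 20), (4, 25), (6, 27)]
Compute completion times and tardiness:
  Job 1: p=3, d=7, C=3, tardiness=max(0,3-7)=0
  Job 2: p=4, d=8, C=7, tardiness=max(0,7-8)=0
  Job 3: p=7, d=13, C=14, tardiness=max(0,14-13)=1
  Job 4: p=6, d=20, C=20, tardiness=max(0,20-20)=0
  Job 5: p=4, d=25, C=24, tardiness=max(0,24-25)=0
  Job 6: p=6, d=27, C=30, tardiness=max(0,30-27)=3
Total tardiness = 4

4


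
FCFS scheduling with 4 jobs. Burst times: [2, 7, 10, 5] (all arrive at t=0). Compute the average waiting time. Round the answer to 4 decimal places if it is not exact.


FCFS order (as given): [2, 7, 10, 5]
Waiting times:
  Job 1: wait = 0
  Job 2: wait = 2
  Job 3: wait = 9
  Job 4: wait = 19
Sum of waiting times = 30
Average waiting time = 30/4 = 7.5

7.5


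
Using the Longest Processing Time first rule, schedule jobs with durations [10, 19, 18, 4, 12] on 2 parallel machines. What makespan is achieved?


Sort jobs in decreasing order (LPT): [19, 18, 12, 10, 4]
Assign each job to the least loaded machine:
  Machine 1: jobs [19, 10, 4], load = 33
  Machine 2: jobs [18, 12], load = 30
Makespan = max load = 33

33


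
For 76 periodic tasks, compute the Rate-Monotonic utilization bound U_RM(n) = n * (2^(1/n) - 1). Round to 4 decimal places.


Compute 2^(1/76) = 1.0091620748
Subtract 1: 1.0091620748 - 1 = 0.0091620748
Multiply by n: 76 * 0.0091620748 = 0.6963176848
Round to 4 dp: 0.6963

0.6963


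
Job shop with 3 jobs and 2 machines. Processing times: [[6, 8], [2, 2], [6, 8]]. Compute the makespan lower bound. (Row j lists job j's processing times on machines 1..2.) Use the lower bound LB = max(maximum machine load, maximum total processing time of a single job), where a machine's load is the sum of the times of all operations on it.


Machine loads:
  Machine 1: 6 + 2 + 6 = 14
  Machine 2: 8 + 2 + 8 = 18
Max machine load = 18
Job totals:
  Job 1: 14
  Job 2: 4
  Job 3: 14
Max job total = 14
Lower bound = max(18, 14) = 18

18


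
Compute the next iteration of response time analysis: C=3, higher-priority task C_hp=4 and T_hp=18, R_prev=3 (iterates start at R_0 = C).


R_next = C + ceil(R_prev / T_hp) * C_hp
ceil(3 / 18) = ceil(0.1667) = 1
Interference = 1 * 4 = 4
R_next = 3 + 4 = 7

7


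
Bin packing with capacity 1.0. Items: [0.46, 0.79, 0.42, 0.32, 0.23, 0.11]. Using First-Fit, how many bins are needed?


Place items sequentially using First-Fit:
  Item 0.46 -> new Bin 1
  Item 0.79 -> new Bin 2
  Item 0.42 -> Bin 1 (now 0.88)
  Item 0.32 -> new Bin 3
  Item 0.23 -> Bin 3 (now 0.55)
  Item 0.11 -> Bin 1 (now 0.99)
Total bins used = 3

3


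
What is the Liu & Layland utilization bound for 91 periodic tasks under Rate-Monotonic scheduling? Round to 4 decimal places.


Compute 2^(1/91) = 1.0076460851
Subtract 1: 1.0076460851 - 1 = 0.0076460851
Multiply by n: 91 * 0.0076460851 = 0.6957937441
Round to 4 dp: 0.6958

0.6958


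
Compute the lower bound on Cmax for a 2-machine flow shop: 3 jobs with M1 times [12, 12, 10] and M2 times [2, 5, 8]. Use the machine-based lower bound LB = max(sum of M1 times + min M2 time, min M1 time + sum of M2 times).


LB1 = sum(M1 times) + min(M2 times) = 34 + 2 = 36
LB2 = min(M1 times) + sum(M2 times) = 10 + 15 = 25
Lower bound = max(LB1, LB2) = max(36, 25) = 36

36


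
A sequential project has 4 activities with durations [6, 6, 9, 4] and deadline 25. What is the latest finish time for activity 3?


LF(activity 3) = deadline - sum of successor durations
Successors: activities 4 through 4 with durations [4]
Sum of successor durations = 4
LF = 25 - 4 = 21

21


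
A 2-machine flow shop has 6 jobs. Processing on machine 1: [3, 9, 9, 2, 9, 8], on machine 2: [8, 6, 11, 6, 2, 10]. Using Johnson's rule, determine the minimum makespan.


Apply Johnson's rule:
  Group 1 (a <= b): [(4, 2, 6), (1, 3, 8), (6, 8, 10), (3, 9, 11)]
  Group 2 (a > b): [(2, 9, 6), (5, 9, 2)]
Optimal job order: [4, 1, 6, 3, 2, 5]
Schedule:
  Job 4: M1 done at 2, M2 done at 8
  Job 1: M1 done at 5, M2 done at 16
  Job 6: M1 done at 13, M2 done at 26
  Job 3: M1 done at 22, M2 done at 37
  Job 2: M1 done at 31, M2 done at 43
  Job 5: M1 done at 40, M2 done at 45
Makespan = 45

45


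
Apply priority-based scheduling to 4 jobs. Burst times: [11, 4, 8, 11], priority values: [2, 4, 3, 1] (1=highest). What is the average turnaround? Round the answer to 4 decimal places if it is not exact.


Sort by priority (ascending = highest first):
Order: [(1, 11), (2, 11), (3, 8), (4, 4)]
Completion times:
  Priority 1, burst=11, C=11
  Priority 2, burst=11, C=22
  Priority 3, burst=8, C=30
  Priority 4, burst=4, C=34
Average turnaround = 97/4 = 24.25

24.25


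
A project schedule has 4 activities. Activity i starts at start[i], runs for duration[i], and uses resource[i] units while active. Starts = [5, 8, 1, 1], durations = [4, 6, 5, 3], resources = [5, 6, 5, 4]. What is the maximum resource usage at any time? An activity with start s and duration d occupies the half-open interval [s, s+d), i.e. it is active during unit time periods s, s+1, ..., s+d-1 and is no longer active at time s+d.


Each activity i is active on [start_i, start_i + duration_i).
Compute total resource usage per time slot:
  t=0: active resources = [], total = 0
  t=1: active resources = [5, 4], total = 9
  t=2: active resources = [5, 4], total = 9
  t=3: active resources = [5, 4], total = 9
  t=4: active resources = [5], total = 5
  t=5: active resources = [5, 5], total = 10
  t=6: active resources = [5], total = 5
  t=7: active resources = [5], total = 5
  t=8: active resources = [5, 6], total = 11
  t=9: active resources = [6], total = 6
  t=10: active resources = [6], total = 6
  t=11: active resources = [6], total = 6
  t=12: active resources = [6], total = 6
  t=13: active resources = [6], total = 6
Peak resource demand = 11

11


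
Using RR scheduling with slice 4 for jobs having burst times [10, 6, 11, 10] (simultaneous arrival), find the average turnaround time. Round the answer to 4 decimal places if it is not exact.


Time quantum = 4
Execution trace:
  J1 runs 4 units, time = 4
  J2 runs 4 units, time = 8
  J3 runs 4 units, time = 12
  J4 runs 4 units, time = 16
  J1 runs 4 units, time = 20
  J2 runs 2 units, time = 22
  J3 runs 4 units, time = 26
  J4 runs 4 units, time = 30
  J1 runs 2 units, time = 32
  J3 runs 3 units, time = 35
  J4 runs 2 units, time = 37
Finish times: [32, 22, 35, 37]
Average turnaround = 126/4 = 31.5

31.5


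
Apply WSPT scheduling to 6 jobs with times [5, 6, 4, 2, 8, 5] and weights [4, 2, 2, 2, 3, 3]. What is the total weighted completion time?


Compute p/w ratios and sort ascending (WSPT): [(2, 2), (5, 4), (5, 3), (4, 2), (8, 3), (6, 2)]
Compute weighted completion times:
  Job (p=2,w=2): C=2, w*C=2*2=4
  Job (p=5,w=4): C=7, w*C=4*7=28
  Job (p=5,w=3): C=12, w*C=3*12=36
  Job (p=4,w=2): C=16, w*C=2*16=32
  Job (p=8,w=3): C=24, w*C=3*24=72
  Job (p=6,w=2): C=30, w*C=2*30=60
Total weighted completion time = 232

232


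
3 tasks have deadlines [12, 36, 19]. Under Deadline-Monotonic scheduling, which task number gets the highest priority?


Sort tasks by relative deadline (ascending):
  Task 1: deadline = 12
  Task 3: deadline = 19
  Task 2: deadline = 36
Priority order (highest first): [1, 3, 2]
Highest priority task = 1

1


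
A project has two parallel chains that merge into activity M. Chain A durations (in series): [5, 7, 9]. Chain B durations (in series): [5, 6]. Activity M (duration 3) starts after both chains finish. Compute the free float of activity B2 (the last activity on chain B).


ES(B2) = sum of predecessors on chain B = 5
EF(B2) = ES + duration = 5 + 6 = 11
Successor of B2 is M. ES(M) = max(sum(A), sum(B)) = max(21, 11) = 21
Free float = ES(successor) - EF(current) = 21 - 11 = 10

10


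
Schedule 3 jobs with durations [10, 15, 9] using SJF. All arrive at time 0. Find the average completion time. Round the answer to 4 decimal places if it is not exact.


SJF order (ascending): [9, 10, 15]
Completion times:
  Job 1: burst=9, C=9
  Job 2: burst=10, C=19
  Job 3: burst=15, C=34
Average completion = 62/3 = 20.6667

20.6667


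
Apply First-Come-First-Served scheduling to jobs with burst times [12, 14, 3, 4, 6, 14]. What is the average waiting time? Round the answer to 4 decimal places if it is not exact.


FCFS order (as given): [12, 14, 3, 4, 6, 14]
Waiting times:
  Job 1: wait = 0
  Job 2: wait = 12
  Job 3: wait = 26
  Job 4: wait = 29
  Job 5: wait = 33
  Job 6: wait = 39
Sum of waiting times = 139
Average waiting time = 139/6 = 23.1667

23.1667


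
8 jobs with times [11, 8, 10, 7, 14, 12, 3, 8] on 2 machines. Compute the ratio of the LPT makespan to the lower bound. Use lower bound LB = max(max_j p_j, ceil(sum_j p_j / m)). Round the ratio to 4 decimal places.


LPT order: [14, 12, 11, 10, 8, 8, 7, 3]
Machine loads after assignment: [35, 38]
LPT makespan = 38
Lower bound = max(max_job, ceil(total/2)) = max(14, 37) = 37
Ratio = 38 / 37 = 1.027

1.027


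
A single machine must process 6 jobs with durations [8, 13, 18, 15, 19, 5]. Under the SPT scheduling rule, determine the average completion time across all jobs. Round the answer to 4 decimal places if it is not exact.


Sort jobs by processing time (SPT order): [5, 8, 13, 15, 18, 19]
Compute completion times sequentially:
  Job 1: processing = 5, completes at 5
  Job 2: processing = 8, completes at 13
  Job 3: processing = 13, completes at 26
  Job 4: processing = 15, completes at 41
  Job 5: processing = 18, completes at 59
  Job 6: processing = 19, completes at 78
Sum of completion times = 222
Average completion time = 222/6 = 37.0

37.0


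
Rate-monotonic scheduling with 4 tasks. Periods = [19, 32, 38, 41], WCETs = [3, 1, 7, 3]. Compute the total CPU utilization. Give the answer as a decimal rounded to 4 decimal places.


Compute individual utilizations (exact fractions):
  Task 1: C/T = 3/19 (approx. 0.1579)
  Task 2: C/T = 1/32 (approx. 0.0313)
  Task 3: C/T = 7/38 (approx. 0.1842)
  Task 4: C/T = 3/41 (approx. 0.0732)
Total utilization U = 3/19 + 1/32 + 7/38 + 3/41 = 11131/24928
Rounded to 4 decimal places: U = 0.4465
RM (Liu & Layland) bound for 4 tasks = 0.756828; compare with U = 11131/24928 (approx. 0.446526)
U <= bound, so schedulable by RM sufficient condition.

0.4465


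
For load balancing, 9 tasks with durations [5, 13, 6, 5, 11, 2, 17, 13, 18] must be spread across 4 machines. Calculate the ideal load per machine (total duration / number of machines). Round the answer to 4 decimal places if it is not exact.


Total processing time = 5 + 13 + 6 + 5 + 11 + 2 + 17 + 13 + 18 = 90
Number of machines = 4
Ideal balanced load = 90 / 4 = 22.5

22.5


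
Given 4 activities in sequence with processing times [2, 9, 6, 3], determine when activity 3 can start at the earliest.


Activity 3 starts after activities 1 through 2 complete.
Predecessor durations: [2, 9]
ES = 2 + 9 = 11

11


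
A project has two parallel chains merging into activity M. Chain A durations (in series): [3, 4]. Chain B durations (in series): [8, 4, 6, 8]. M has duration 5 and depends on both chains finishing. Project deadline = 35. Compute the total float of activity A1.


Forward pass: ES(A1) = sum of predecessors on chain A = 0
EF = ES + duration = 0 + 3 = 3
Backward pass: LF(M) = deadline = 35; LS(M) = 35 - 5 = 30
LF(A1) = LS(M) - sum(successors on chain A) = 30 - 4 = 26
LS = LF - duration = 26 - 3 = 23
Total float = LS - ES = 23 - 0 = 23

23


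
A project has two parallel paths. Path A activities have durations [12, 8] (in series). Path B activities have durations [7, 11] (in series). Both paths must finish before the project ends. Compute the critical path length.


Path A total = 12 + 8 = 20
Path B total = 7 + 11 = 18
Critical path = longest path = max(20, 18) = 20

20


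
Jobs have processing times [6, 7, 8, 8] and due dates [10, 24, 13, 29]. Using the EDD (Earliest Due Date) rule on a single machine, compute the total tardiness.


Sort by due date (EDD order): [(6, 10), (8, 13), (7, 24), (8, 29)]
Compute completion times and tardiness:
  Job 1: p=6, d=10, C=6, tardiness=max(0,6-10)=0
  Job 2: p=8, d=13, C=14, tardiness=max(0,14-13)=1
  Job 3: p=7, d=24, C=21, tardiness=max(0,21-24)=0
  Job 4: p=8, d=29, C=29, tardiness=max(0,29-29)=0
Total tardiness = 1

1


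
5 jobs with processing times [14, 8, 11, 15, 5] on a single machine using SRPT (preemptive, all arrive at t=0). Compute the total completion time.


Since all jobs arrive at t=0, SRPT equals SPT ordering.
SPT order: [5, 8, 11, 14, 15]
Completion times:
  Job 1: p=5, C=5
  Job 2: p=8, C=13
  Job 3: p=11, C=24
  Job 4: p=14, C=38
  Job 5: p=15, C=53
Total completion time = 5 + 13 + 24 + 38 + 53 = 133

133


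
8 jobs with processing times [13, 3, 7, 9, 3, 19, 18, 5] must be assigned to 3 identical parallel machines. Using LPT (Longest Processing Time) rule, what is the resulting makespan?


Sort jobs in decreasing order (LPT): [19, 18, 13, 9, 7, 5, 3, 3]
Assign each job to the least loaded machine:
  Machine 1: jobs [19, 5, 3], load = 27
  Machine 2: jobs [18, 7], load = 25
  Machine 3: jobs [13, 9, 3], load = 25
Makespan = max load = 27

27


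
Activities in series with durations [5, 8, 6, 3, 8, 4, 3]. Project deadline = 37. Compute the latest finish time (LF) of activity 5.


LF(activity 5) = deadline - sum of successor durations
Successors: activities 6 through 7 with durations [4, 3]
Sum of successor durations = 7
LF = 37 - 7 = 30

30


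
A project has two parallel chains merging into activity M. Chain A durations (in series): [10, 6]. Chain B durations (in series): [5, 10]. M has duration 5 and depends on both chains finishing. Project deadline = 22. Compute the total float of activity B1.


Forward pass: ES(B1) = sum of predecessors on chain B = 0
EF = ES + duration = 0 + 5 = 5
Backward pass: LF(M) = deadline = 22; LS(M) = 22 - 5 = 17
LF(B1) = LS(M) - sum(successors on chain B) = 17 - 10 = 7
LS = LF - duration = 7 - 5 = 2
Total float = LS - ES = 2 - 0 = 2

2


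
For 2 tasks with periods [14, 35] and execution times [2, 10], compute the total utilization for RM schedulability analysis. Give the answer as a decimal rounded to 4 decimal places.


Compute individual utilizations (exact fractions):
  Task 1: C/T = 2/14 = 1/7 (approx. 0.1429)
  Task 2: C/T = 10/35 = 2/7 (approx. 0.2857)
Total utilization U = 1/7 + 2/7 = 3/7
Rounded to 4 decimal places: U = 0.4286
RM (Liu & Layland) bound for 2 tasks = 0.828427; compare with U = 3/7 (approx. 0.428571)
U <= bound, so schedulable by RM sufficient condition.

0.4286


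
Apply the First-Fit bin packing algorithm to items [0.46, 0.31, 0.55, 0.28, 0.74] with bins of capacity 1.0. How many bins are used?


Place items sequentially using First-Fit:
  Item 0.46 -> new Bin 1
  Item 0.31 -> Bin 1 (now 0.77)
  Item 0.55 -> new Bin 2
  Item 0.28 -> Bin 2 (now 0.83)
  Item 0.74 -> new Bin 3
Total bins used = 3

3


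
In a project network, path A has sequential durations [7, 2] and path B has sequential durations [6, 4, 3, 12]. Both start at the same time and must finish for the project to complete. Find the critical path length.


Path A total = 7 + 2 = 9
Path B total = 6 + 4 + 3 + 12 = 25
Critical path = longest path = max(9, 25) = 25

25


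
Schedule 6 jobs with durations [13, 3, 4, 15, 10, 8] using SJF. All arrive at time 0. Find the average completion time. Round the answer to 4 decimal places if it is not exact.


SJF order (ascending): [3, 4, 8, 10, 13, 15]
Completion times:
  Job 1: burst=3, C=3
  Job 2: burst=4, C=7
  Job 3: burst=8, C=15
  Job 4: burst=10, C=25
  Job 5: burst=13, C=38
  Job 6: burst=15, C=53
Average completion = 141/6 = 23.5

23.5


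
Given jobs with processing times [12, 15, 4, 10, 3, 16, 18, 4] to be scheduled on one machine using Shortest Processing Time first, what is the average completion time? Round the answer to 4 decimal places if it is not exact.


Sort jobs by processing time (SPT order): [3, 4, 4, 10, 12, 15, 16, 18]
Compute completion times sequentially:
  Job 1: processing = 3, completes at 3
  Job 2: processing = 4, completes at 7
  Job 3: processing = 4, completes at 11
  Job 4: processing = 10, completes at 21
  Job 5: processing = 12, completes at 33
  Job 6: processing = 15, completes at 48
  Job 7: processing = 16, completes at 64
  Job 8: processing = 18, completes at 82
Sum of completion times = 269
Average completion time = 269/8 = 33.625

33.625


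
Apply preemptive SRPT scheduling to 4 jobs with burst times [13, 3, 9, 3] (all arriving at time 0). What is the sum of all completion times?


Since all jobs arrive at t=0, SRPT equals SPT ordering.
SPT order: [3, 3, 9, 13]
Completion times:
  Job 1: p=3, C=3
  Job 2: p=3, C=6
  Job 3: p=9, C=15
  Job 4: p=13, C=28
Total completion time = 3 + 6 + 15 + 28 = 52

52


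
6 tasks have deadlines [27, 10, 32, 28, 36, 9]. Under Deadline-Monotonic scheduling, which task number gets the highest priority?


Sort tasks by relative deadline (ascending):
  Task 6: deadline = 9
  Task 2: deadline = 10
  Task 1: deadline = 27
  Task 4: deadline = 28
  Task 3: deadline = 32
  Task 5: deadline = 36
Priority order (highest first): [6, 2, 1, 4, 3, 5]
Highest priority task = 6

6


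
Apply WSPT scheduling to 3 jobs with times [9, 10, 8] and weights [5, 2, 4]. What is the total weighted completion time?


Compute p/w ratios and sort ascending (WSPT): [(9, 5), (8, 4), (10, 2)]
Compute weighted completion times:
  Job (p=9,w=5): C=9, w*C=5*9=45
  Job (p=8,w=4): C=17, w*C=4*17=68
  Job (p=10,w=2): C=27, w*C=2*27=54
Total weighted completion time = 167

167


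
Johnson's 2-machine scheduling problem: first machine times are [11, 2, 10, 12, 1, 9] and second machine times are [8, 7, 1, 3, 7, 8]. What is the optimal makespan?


Apply Johnson's rule:
  Group 1 (a <= b): [(5, 1, 7), (2, 2, 7)]
  Group 2 (a > b): [(1, 11, 8), (6, 9, 8), (4, 12, 3), (3, 10, 1)]
Optimal job order: [5, 2, 1, 6, 4, 3]
Schedule:
  Job 5: M1 done at 1, M2 done at 8
  Job 2: M1 done at 3, M2 done at 15
  Job 1: M1 done at 14, M2 done at 23
  Job 6: M1 done at 23, M2 done at 31
  Job 4: M1 done at 35, M2 done at 38
  Job 3: M1 done at 45, M2 done at 46
Makespan = 46

46


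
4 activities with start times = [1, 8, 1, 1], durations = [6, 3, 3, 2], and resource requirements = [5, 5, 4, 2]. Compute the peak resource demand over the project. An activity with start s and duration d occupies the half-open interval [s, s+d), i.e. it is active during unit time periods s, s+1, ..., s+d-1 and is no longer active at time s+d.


Each activity i is active on [start_i, start_i + duration_i).
Compute total resource usage per time slot:
  t=0: active resources = [], total = 0
  t=1: active resources = [5, 4, 2], total = 11
  t=2: active resources = [5, 4, 2], total = 11
  t=3: active resources = [5, 4], total = 9
  t=4: active resources = [5], total = 5
  t=5: active resources = [5], total = 5
  t=6: active resources = [5], total = 5
  t=7: active resources = [], total = 0
  t=8: active resources = [5], total = 5
  t=9: active resources = [5], total = 5
  t=10: active resources = [5], total = 5
Peak resource demand = 11

11


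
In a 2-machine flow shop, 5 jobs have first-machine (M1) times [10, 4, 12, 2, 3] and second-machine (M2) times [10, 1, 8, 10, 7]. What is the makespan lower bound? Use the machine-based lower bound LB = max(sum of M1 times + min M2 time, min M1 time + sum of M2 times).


LB1 = sum(M1 times) + min(M2 times) = 31 + 1 = 32
LB2 = min(M1 times) + sum(M2 times) = 2 + 36 = 38
Lower bound = max(LB1, LB2) = max(32, 38) = 38

38


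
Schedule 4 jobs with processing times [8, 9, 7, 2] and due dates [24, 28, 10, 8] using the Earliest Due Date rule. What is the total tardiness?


Sort by due date (EDD order): [(2, 8), (7, 10), (8, 24), (9, 28)]
Compute completion times and tardiness:
  Job 1: p=2, d=8, C=2, tardiness=max(0,2-8)=0
  Job 2: p=7, d=10, C=9, tardiness=max(0,9-10)=0
  Job 3: p=8, d=24, C=17, tardiness=max(0,17-24)=0
  Job 4: p=9, d=28, C=26, tardiness=max(0,26-28)=0
Total tardiness = 0

0


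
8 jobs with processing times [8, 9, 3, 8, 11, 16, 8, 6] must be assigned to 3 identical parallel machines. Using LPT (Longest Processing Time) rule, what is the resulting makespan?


Sort jobs in decreasing order (LPT): [16, 11, 9, 8, 8, 8, 6, 3]
Assign each job to the least loaded machine:
  Machine 1: jobs [16, 8], load = 24
  Machine 2: jobs [11, 8, 3], load = 22
  Machine 3: jobs [9, 8, 6], load = 23
Makespan = max load = 24

24


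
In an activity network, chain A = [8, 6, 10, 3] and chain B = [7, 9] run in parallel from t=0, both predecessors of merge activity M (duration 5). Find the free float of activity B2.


ES(B2) = sum of predecessors on chain B = 7
EF(B2) = ES + duration = 7 + 9 = 16
Successor of B2 is M. ES(M) = max(sum(A), sum(B)) = max(27, 16) = 27
Free float = ES(successor) - EF(current) = 27 - 16 = 11

11


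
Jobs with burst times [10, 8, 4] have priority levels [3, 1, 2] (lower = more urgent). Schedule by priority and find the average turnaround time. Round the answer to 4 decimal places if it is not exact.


Sort by priority (ascending = highest first):
Order: [(1, 8), (2, 4), (3, 10)]
Completion times:
  Priority 1, burst=8, C=8
  Priority 2, burst=4, C=12
  Priority 3, burst=10, C=22
Average turnaround = 42/3 = 14.0

14.0


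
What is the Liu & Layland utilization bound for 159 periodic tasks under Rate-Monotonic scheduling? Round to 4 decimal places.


Compute 2^(1/159) = 1.0043689323
Subtract 1: 1.0043689323 - 1 = 0.0043689323
Multiply by n: 159 * 0.0043689323 = 0.6946602357
Round to 4 dp: 0.6947

0.6947


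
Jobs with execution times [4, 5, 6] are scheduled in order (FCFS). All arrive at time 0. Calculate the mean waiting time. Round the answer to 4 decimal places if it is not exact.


FCFS order (as given): [4, 5, 6]
Waiting times:
  Job 1: wait = 0
  Job 2: wait = 4
  Job 3: wait = 9
Sum of waiting times = 13
Average waiting time = 13/3 = 4.3333

4.3333


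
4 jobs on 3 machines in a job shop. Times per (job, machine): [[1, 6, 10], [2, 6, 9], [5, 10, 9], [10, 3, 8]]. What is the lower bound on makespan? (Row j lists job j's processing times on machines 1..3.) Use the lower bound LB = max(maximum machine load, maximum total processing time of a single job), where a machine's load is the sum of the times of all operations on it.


Machine loads:
  Machine 1: 1 + 2 + 5 + 10 = 18
  Machine 2: 6 + 6 + 10 + 3 = 25
  Machine 3: 10 + 9 + 9 + 8 = 36
Max machine load = 36
Job totals:
  Job 1: 17
  Job 2: 17
  Job 3: 24
  Job 4: 21
Max job total = 24
Lower bound = max(36, 24) = 36

36


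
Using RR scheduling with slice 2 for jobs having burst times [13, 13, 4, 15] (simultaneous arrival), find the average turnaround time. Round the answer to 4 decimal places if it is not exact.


Time quantum = 2
Execution trace:
  J1 runs 2 units, time = 2
  J2 runs 2 units, time = 4
  J3 runs 2 units, time = 6
  J4 runs 2 units, time = 8
  J1 runs 2 units, time = 10
  J2 runs 2 units, time = 12
  J3 runs 2 units, time = 14
  J4 runs 2 units, time = 16
  J1 runs 2 units, time = 18
  J2 runs 2 units, time = 20
  J4 runs 2 units, time = 22
  J1 runs 2 units, time = 24
  J2 runs 2 units, time = 26
  J4 runs 2 units, time = 28
  J1 runs 2 units, time = 30
  J2 runs 2 units, time = 32
  J4 runs 2 units, time = 34
  J1 runs 2 units, time = 36
  J2 runs 2 units, time = 38
  J4 runs 2 units, time = 40
  J1 runs 1 units, time = 41
  J2 runs 1 units, time = 42
  J4 runs 2 units, time = 44
  J4 runs 1 units, time = 45
Finish times: [41, 42, 14, 45]
Average turnaround = 142/4 = 35.5

35.5


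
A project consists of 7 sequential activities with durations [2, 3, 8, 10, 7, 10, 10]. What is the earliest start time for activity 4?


Activity 4 starts after activities 1 through 3 complete.
Predecessor durations: [2, 3, 8]
ES = 2 + 3 + 8 = 13

13


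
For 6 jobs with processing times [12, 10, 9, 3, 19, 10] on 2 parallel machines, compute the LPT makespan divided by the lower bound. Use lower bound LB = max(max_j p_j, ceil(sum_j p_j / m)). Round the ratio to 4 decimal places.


LPT order: [19, 12, 10, 10, 9, 3]
Machine loads after assignment: [32, 31]
LPT makespan = 32
Lower bound = max(max_job, ceil(total/2)) = max(19, 32) = 32
Ratio = 32 / 32 = 1.0

1.0


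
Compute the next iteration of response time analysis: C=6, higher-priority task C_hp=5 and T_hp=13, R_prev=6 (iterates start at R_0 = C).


R_next = C + ceil(R_prev / T_hp) * C_hp
ceil(6 / 13) = ceil(0.4615) = 1
Interference = 1 * 5 = 5
R_next = 6 + 5 = 11

11


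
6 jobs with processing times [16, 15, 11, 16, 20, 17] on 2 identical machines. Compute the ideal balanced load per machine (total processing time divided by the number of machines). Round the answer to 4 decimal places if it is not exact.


Total processing time = 16 + 15 + 11 + 16 + 20 + 17 = 95
Number of machines = 2
Ideal balanced load = 95 / 2 = 47.5

47.5


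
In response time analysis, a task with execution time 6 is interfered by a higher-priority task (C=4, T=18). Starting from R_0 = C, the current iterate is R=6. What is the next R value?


R_next = C + ceil(R_prev / T_hp) * C_hp
ceil(6 / 18) = ceil(0.3333) = 1
Interference = 1 * 4 = 4
R_next = 6 + 4 = 10

10


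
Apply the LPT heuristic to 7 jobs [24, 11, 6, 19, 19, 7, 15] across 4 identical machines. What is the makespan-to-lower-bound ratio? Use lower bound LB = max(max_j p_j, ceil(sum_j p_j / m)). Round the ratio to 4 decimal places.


LPT order: [24, 19, 19, 15, 11, 7, 6]
Machine loads after assignment: [24, 26, 25, 26]
LPT makespan = 26
Lower bound = max(max_job, ceil(total/4)) = max(24, 26) = 26
Ratio = 26 / 26 = 1.0

1.0


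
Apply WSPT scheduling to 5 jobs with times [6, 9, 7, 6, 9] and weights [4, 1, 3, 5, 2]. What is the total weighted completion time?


Compute p/w ratios and sort ascending (WSPT): [(6, 5), (6, 4), (7, 3), (9, 2), (9, 1)]
Compute weighted completion times:
  Job (p=6,w=5): C=6, w*C=5*6=30
  Job (p=6,w=4): C=12, w*C=4*12=48
  Job (p=7,w=3): C=19, w*C=3*19=57
  Job (p=9,w=2): C=28, w*C=2*28=56
  Job (p=9,w=1): C=37, w*C=1*37=37
Total weighted completion time = 228

228


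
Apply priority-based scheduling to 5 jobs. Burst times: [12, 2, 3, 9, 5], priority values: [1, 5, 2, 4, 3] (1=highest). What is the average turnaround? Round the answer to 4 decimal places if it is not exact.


Sort by priority (ascending = highest first):
Order: [(1, 12), (2, 3), (3, 5), (4, 9), (5, 2)]
Completion times:
  Priority 1, burst=12, C=12
  Priority 2, burst=3, C=15
  Priority 3, burst=5, C=20
  Priority 4, burst=9, C=29
  Priority 5, burst=2, C=31
Average turnaround = 107/5 = 21.4

21.4


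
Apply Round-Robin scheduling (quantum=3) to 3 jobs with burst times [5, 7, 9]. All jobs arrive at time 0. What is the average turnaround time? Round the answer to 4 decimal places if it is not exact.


Time quantum = 3
Execution trace:
  J1 runs 3 units, time = 3
  J2 runs 3 units, time = 6
  J3 runs 3 units, time = 9
  J1 runs 2 units, time = 11
  J2 runs 3 units, time = 14
  J3 runs 3 units, time = 17
  J2 runs 1 units, time = 18
  J3 runs 3 units, time = 21
Finish times: [11, 18, 21]
Average turnaround = 50/3 = 16.6667

16.6667


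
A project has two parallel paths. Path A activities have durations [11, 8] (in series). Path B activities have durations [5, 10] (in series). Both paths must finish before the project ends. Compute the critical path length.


Path A total = 11 + 8 = 19
Path B total = 5 + 10 = 15
Critical path = longest path = max(19, 15) = 19

19


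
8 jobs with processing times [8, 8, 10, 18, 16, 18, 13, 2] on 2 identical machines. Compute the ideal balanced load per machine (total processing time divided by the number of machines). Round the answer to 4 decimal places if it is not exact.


Total processing time = 8 + 8 + 10 + 18 + 16 + 18 + 13 + 2 = 93
Number of machines = 2
Ideal balanced load = 93 / 2 = 46.5

46.5


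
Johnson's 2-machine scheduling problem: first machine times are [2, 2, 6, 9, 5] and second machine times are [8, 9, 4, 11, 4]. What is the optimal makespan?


Apply Johnson's rule:
  Group 1 (a <= b): [(1, 2, 8), (2, 2, 9), (4, 9, 11)]
  Group 2 (a > b): [(3, 6, 4), (5, 5, 4)]
Optimal job order: [1, 2, 4, 3, 5]
Schedule:
  Job 1: M1 done at 2, M2 done at 10
  Job 2: M1 done at 4, M2 done at 19
  Job 4: M1 done at 13, M2 done at 30
  Job 3: M1 done at 19, M2 done at 34
  Job 5: M1 done at 24, M2 done at 38
Makespan = 38

38


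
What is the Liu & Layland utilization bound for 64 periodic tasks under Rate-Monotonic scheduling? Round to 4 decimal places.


Compute 2^(1/64) = 1.0108892861
Subtract 1: 1.0108892861 - 1 = 0.0108892861
Multiply by n: 64 * 0.0108892861 = 0.6969143104
Round to 4 dp: 0.6969

0.6969


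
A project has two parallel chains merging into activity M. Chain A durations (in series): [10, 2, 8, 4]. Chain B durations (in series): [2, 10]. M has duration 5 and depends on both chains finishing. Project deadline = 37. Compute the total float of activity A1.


Forward pass: ES(A1) = sum of predecessors on chain A = 0
EF = ES + duration = 0 + 10 = 10
Backward pass: LF(M) = deadline = 37; LS(M) = 37 - 5 = 32
LF(A1) = LS(M) - sum(successors on chain A) = 32 - 14 = 18
LS = LF - duration = 18 - 10 = 8
Total float = LS - ES = 8 - 0 = 8

8


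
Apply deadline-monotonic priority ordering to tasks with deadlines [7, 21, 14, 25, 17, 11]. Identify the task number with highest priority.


Sort tasks by relative deadline (ascending):
  Task 1: deadline = 7
  Task 6: deadline = 11
  Task 3: deadline = 14
  Task 5: deadline = 17
  Task 2: deadline = 21
  Task 4: deadline = 25
Priority order (highest first): [1, 6, 3, 5, 2, 4]
Highest priority task = 1

1


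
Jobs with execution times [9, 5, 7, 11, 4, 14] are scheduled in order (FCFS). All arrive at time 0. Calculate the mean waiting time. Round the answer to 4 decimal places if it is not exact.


FCFS order (as given): [9, 5, 7, 11, 4, 14]
Waiting times:
  Job 1: wait = 0
  Job 2: wait = 9
  Job 3: wait = 14
  Job 4: wait = 21
  Job 5: wait = 32
  Job 6: wait = 36
Sum of waiting times = 112
Average waiting time = 112/6 = 18.6667

18.6667


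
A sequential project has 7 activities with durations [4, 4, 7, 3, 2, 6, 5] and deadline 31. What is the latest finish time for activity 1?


LF(activity 1) = deadline - sum of successor durations
Successors: activities 2 through 7 with durations [4, 7, 3, 2, 6, 5]
Sum of successor durations = 27
LF = 31 - 27 = 4

4


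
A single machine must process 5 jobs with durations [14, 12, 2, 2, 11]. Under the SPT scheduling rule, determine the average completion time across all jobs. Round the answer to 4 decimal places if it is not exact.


Sort jobs by processing time (SPT order): [2, 2, 11, 12, 14]
Compute completion times sequentially:
  Job 1: processing = 2, completes at 2
  Job 2: processing = 2, completes at 4
  Job 3: processing = 11, completes at 15
  Job 4: processing = 12, completes at 27
  Job 5: processing = 14, completes at 41
Sum of completion times = 89
Average completion time = 89/5 = 17.8

17.8


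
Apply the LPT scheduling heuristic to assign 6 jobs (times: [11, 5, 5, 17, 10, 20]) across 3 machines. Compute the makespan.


Sort jobs in decreasing order (LPT): [20, 17, 11, 10, 5, 5]
Assign each job to the least loaded machine:
  Machine 1: jobs [20, 5], load = 25
  Machine 2: jobs [17, 5], load = 22
  Machine 3: jobs [11, 10], load = 21
Makespan = max load = 25

25


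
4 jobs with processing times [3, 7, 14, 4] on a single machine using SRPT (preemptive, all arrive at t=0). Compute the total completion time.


Since all jobs arrive at t=0, SRPT equals SPT ordering.
SPT order: [3, 4, 7, 14]
Completion times:
  Job 1: p=3, C=3
  Job 2: p=4, C=7
  Job 3: p=7, C=14
  Job 4: p=14, C=28
Total completion time = 3 + 7 + 14 + 28 = 52

52


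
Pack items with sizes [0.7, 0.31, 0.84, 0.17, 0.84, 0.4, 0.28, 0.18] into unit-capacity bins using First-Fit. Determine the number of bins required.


Place items sequentially using First-Fit:
  Item 0.7 -> new Bin 1
  Item 0.31 -> new Bin 2
  Item 0.84 -> new Bin 3
  Item 0.17 -> Bin 1 (now 0.87)
  Item 0.84 -> new Bin 4
  Item 0.4 -> Bin 2 (now 0.71)
  Item 0.28 -> Bin 2 (now 0.99)
  Item 0.18 -> new Bin 5
Total bins used = 5

5


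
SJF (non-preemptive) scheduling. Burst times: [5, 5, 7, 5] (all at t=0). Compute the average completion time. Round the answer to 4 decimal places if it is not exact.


SJF order (ascending): [5, 5, 5, 7]
Completion times:
  Job 1: burst=5, C=5
  Job 2: burst=5, C=10
  Job 3: burst=5, C=15
  Job 4: burst=7, C=22
Average completion = 52/4 = 13.0

13.0


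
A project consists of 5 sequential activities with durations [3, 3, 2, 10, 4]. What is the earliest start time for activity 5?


Activity 5 starts after activities 1 through 4 complete.
Predecessor durations: [3, 3, 2, 10]
ES = 3 + 3 + 2 + 10 = 18

18


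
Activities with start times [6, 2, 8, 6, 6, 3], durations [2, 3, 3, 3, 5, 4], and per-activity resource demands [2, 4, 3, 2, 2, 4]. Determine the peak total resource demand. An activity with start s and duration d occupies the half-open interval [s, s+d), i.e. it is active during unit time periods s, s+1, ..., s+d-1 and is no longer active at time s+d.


Each activity i is active on [start_i, start_i + duration_i).
Compute total resource usage per time slot:
  t=0: active resources = [], total = 0
  t=1: active resources = [], total = 0
  t=2: active resources = [4], total = 4
  t=3: active resources = [4, 4], total = 8
  t=4: active resources = [4, 4], total = 8
  t=5: active resources = [4], total = 4
  t=6: active resources = [2, 2, 2, 4], total = 10
  t=7: active resources = [2, 2, 2], total = 6
  t=8: active resources = [3, 2, 2], total = 7
  t=9: active resources = [3, 2], total = 5
  t=10: active resources = [3, 2], total = 5
Peak resource demand = 10

10


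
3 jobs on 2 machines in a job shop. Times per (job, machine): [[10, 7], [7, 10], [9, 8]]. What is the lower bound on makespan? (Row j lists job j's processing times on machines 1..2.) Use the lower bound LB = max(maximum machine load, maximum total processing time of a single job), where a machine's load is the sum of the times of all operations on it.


Machine loads:
  Machine 1: 10 + 7 + 9 = 26
  Machine 2: 7 + 10 + 8 = 25
Max machine load = 26
Job totals:
  Job 1: 17
  Job 2: 17
  Job 3: 17
Max job total = 17
Lower bound = max(26, 17) = 26

26


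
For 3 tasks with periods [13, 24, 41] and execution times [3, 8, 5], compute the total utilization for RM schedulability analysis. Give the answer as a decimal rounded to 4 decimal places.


Compute individual utilizations (exact fractions):
  Task 1: C/T = 3/13 (approx. 0.2308)
  Task 2: C/T = 8/24 = 1/3 (approx. 0.3333)
  Task 3: C/T = 5/41 (approx. 0.122)
Total utilization U = 3/13 + 1/3 + 5/41 = 1097/1599
Rounded to 4 decimal places: U = 0.6861
RM (Liu & Layland) bound for 3 tasks = 0.779763; compare with U = 1097/1599 (approx. 0.686054)
U <= bound, so schedulable by RM sufficient condition.

0.6861


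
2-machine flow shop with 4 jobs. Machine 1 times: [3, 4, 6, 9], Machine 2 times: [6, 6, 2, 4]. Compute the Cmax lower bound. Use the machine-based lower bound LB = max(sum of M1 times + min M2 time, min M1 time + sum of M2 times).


LB1 = sum(M1 times) + min(M2 times) = 22 + 2 = 24
LB2 = min(M1 times) + sum(M2 times) = 3 + 18 = 21
Lower bound = max(LB1, LB2) = max(24, 21) = 24

24


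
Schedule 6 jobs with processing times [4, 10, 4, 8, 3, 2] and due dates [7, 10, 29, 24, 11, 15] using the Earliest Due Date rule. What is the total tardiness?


Sort by due date (EDD order): [(4, 7), (10, 10), (3, 11), (2, 15), (8, 24), (4, 29)]
Compute completion times and tardiness:
  Job 1: p=4, d=7, C=4, tardiness=max(0,4-7)=0
  Job 2: p=10, d=10, C=14, tardiness=max(0,14-10)=4
  Job 3: p=3, d=11, C=17, tardiness=max(0,17-11)=6
  Job 4: p=2, d=15, C=19, tardiness=max(0,19-15)=4
  Job 5: p=8, d=24, C=27, tardiness=max(0,27-24)=3
  Job 6: p=4, d=29, C=31, tardiness=max(0,31-29)=2
Total tardiness = 19

19


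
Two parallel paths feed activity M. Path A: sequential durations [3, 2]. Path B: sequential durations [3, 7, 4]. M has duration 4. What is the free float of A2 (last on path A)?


ES(A2) = sum of predecessors on chain A = 3
EF(A2) = ES + duration = 3 + 2 = 5
Successor of A2 is M. ES(M) = max(sum(A), sum(B)) = max(5, 14) = 14
Free float = ES(successor) - EF(current) = 14 - 5 = 9

9


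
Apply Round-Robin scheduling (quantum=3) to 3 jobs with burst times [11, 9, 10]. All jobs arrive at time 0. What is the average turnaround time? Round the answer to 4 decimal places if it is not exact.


Time quantum = 3
Execution trace:
  J1 runs 3 units, time = 3
  J2 runs 3 units, time = 6
  J3 runs 3 units, time = 9
  J1 runs 3 units, time = 12
  J2 runs 3 units, time = 15
  J3 runs 3 units, time = 18
  J1 runs 3 units, time = 21
  J2 runs 3 units, time = 24
  J3 runs 3 units, time = 27
  J1 runs 2 units, time = 29
  J3 runs 1 units, time = 30
Finish times: [29, 24, 30]
Average turnaround = 83/3 = 27.6667

27.6667


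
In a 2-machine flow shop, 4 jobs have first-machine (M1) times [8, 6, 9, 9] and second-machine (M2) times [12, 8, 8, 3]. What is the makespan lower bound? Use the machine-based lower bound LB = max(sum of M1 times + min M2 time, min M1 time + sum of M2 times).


LB1 = sum(M1 times) + min(M2 times) = 32 + 3 = 35
LB2 = min(M1 times) + sum(M2 times) = 6 + 31 = 37
Lower bound = max(LB1, LB2) = max(35, 37) = 37

37


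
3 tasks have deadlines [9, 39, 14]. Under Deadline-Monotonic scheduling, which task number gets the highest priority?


Sort tasks by relative deadline (ascending):
  Task 1: deadline = 9
  Task 3: deadline = 14
  Task 2: deadline = 39
Priority order (highest first): [1, 3, 2]
Highest priority task = 1

1


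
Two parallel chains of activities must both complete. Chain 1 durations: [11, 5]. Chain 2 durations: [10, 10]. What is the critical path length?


Path A total = 11 + 5 = 16
Path B total = 10 + 10 = 20
Critical path = longest path = max(16, 20) = 20

20


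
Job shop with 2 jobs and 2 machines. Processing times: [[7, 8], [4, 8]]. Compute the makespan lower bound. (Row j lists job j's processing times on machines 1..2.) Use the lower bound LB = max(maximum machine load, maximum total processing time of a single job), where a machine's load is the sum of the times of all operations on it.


Machine loads:
  Machine 1: 7 + 4 = 11
  Machine 2: 8 + 8 = 16
Max machine load = 16
Job totals:
  Job 1: 15
  Job 2: 12
Max job total = 15
Lower bound = max(16, 15) = 16

16


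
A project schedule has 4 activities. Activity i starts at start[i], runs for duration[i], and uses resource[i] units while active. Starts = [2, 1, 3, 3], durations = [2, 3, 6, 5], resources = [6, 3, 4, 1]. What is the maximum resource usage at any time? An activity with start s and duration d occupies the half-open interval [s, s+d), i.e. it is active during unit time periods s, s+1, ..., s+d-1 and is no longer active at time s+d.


Each activity i is active on [start_i, start_i + duration_i).
Compute total resource usage per time slot:
  t=0: active resources = [], total = 0
  t=1: active resources = [3], total = 3
  t=2: active resources = [6, 3], total = 9
  t=3: active resources = [6, 3, 4, 1], total = 14
  t=4: active resources = [4, 1], total = 5
  t=5: active resources = [4, 1], total = 5
  t=6: active resources = [4, 1], total = 5
  t=7: active resources = [4, 1], total = 5
  t=8: active resources = [4], total = 4
Peak resource demand = 14

14
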